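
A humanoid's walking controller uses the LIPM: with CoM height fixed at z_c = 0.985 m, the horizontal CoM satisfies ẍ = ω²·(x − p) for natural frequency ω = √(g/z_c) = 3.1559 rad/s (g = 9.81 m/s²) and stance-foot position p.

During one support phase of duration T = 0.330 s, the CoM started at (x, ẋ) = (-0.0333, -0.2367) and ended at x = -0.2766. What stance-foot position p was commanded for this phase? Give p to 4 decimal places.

ωT = 3.1559·0.330 = 1.041447; cosh(ωT) = 1.593129, sinh(ωT) = 1.240185
x(T) = p + (x₀−p)·cosh(ωT) + (ẋ₀/ω)·sinh(ωT) ⇒ p·(1 − cosh) = x(T) − x₀·cosh − (ẋ₀/ω)·sinh
numerator   = -0.2766 − (-0.0333)·1.593129 − (-0.2367/3.1559)·1.240185 = -0.130532
denominator = 1 − 1.593129 = -0.593129
p = -0.130532 / -0.593129 = 0.2201

p = 0.2201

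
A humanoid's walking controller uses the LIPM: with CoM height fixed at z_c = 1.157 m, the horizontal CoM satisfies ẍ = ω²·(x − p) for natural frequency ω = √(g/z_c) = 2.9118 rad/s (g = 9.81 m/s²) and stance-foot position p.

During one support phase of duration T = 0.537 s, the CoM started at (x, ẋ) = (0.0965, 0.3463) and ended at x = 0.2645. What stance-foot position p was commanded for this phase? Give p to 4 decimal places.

p = 0.1659

ωT = 2.9118·0.537 = 1.563637; cosh(ωT) = 2.492766, sinh(ωT) = 2.283393
x(T) = p + (x₀−p)·cosh(ωT) + (ẋ₀/ω)·sinh(ωT) ⇒ p·(1 − cosh) = x(T) − x₀·cosh − (ẋ₀/ω)·sinh
numerator   = 0.2645 − (0.0965)·2.492766 − (0.3463/2.9118)·2.283393 = -0.247616
denominator = 1 − 2.492766 = -1.492766
p = -0.247616 / -1.492766 = 0.1659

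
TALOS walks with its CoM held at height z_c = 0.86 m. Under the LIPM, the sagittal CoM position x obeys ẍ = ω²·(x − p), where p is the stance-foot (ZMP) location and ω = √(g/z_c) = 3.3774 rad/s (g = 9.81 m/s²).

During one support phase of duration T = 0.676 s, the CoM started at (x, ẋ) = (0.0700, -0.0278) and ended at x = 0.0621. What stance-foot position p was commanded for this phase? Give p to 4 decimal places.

ωT = 3.3774·0.676 = 2.283122; cosh(ωT) = 4.954610, sinh(ωT) = 4.852645
x(T) = p + (x₀−p)·cosh(ωT) + (ẋ₀/ω)·sinh(ωT) ⇒ p·(1 − cosh) = x(T) − x₀·cosh − (ẋ₀/ω)·sinh
numerator   = 0.0621 − (0.0700)·4.954610 − (-0.0278/3.3774)·4.852645 = -0.244780
denominator = 1 − 4.954610 = -3.954610
p = -0.244780 / -3.954610 = 0.0619

p = 0.0619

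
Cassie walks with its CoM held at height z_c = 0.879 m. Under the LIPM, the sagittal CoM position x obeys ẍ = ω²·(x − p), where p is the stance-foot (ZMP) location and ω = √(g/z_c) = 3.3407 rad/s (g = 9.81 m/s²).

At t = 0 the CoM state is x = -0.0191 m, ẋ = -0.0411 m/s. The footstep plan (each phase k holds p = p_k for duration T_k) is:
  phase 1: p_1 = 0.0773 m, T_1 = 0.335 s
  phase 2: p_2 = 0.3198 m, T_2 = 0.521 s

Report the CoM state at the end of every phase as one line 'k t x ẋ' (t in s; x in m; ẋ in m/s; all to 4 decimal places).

1 0.3350 -0.1029 -0.5101
2 0.8560 -1.3437 -5.3992

phase 1: p=0.0773, T=0.335, ωT=1.119135, cosh=1.694383, sinh=1.367820; start (x,ẋ)=(-0.019100, -0.041100) → end (x,ẋ)=(-0.102867, -0.510137)
phase 2: p=0.3198, T=0.521, ωT=1.740505, cosh=2.937826, sinh=2.762394; start (x,ẋ)=(-0.102867, -0.510137) → end (x,ẋ)=(-1.343748, -5.399198)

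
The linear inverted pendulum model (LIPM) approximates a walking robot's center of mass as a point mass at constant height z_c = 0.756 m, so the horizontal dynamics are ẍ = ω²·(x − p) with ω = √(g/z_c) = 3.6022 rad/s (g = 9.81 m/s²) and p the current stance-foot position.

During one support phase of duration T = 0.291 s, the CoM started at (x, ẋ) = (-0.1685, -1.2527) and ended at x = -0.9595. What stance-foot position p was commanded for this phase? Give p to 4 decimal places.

p = 0.4232

ωT = 3.6022·0.291 = 1.048240; cosh(ωT) = 1.601590, sinh(ωT) = 1.251036
x(T) = p + (x₀−p)·cosh(ωT) + (ẋ₀/ω)·sinh(ωT) ⇒ p·(1 − cosh) = x(T) − x₀·cosh − (ẋ₀/ω)·sinh
numerator   = -0.9595 − (-0.1685)·1.601590 − (-1.2527/3.6022)·1.251036 = -0.254572
denominator = 1 − 1.601590 = -0.601590
p = -0.254572 / -0.601590 = 0.4232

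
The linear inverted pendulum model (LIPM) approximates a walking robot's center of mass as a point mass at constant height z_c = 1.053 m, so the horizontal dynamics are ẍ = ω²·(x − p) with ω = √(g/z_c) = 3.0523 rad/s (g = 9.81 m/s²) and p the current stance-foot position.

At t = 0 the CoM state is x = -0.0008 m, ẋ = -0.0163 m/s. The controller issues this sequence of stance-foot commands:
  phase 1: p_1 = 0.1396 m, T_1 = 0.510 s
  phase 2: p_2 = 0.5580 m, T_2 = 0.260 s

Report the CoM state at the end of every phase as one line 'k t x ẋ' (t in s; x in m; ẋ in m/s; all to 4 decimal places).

1 0.5100 -0.2203 -1.0115
2 0.7700 -0.7699 -3.4365

phase 1: p=0.1396, T=0.510, ωT=1.556673, cosh=2.476926, sinh=2.266089; start (x,ẋ)=(-0.000800, -0.016300) → end (x,ẋ)=(-0.220262, -1.011490)
phase 2: p=0.5580, T=0.260, ωT=0.793598, cosh=1.331777, sinh=0.879562; start (x,ẋ)=(-0.220262, -1.011490) → end (x,ẋ)=(-0.769946, -3.436468)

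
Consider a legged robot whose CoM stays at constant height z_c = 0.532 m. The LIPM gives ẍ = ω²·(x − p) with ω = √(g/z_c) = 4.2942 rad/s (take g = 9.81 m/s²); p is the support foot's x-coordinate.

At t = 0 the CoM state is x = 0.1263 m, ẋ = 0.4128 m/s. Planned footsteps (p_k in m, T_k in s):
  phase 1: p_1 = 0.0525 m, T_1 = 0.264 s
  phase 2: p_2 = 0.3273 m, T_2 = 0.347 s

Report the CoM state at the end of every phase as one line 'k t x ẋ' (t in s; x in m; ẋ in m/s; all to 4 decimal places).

1 0.2640 0.3129 1.1491
2 0.6110 0.8573 2.5486

phase 1: p=0.0525, T=0.264, ωT=1.133669, cosh=1.714442, sinh=1.392592; start (x,ẋ)=(0.126300, 0.412800) → end (x,ẋ)=(0.312895, 1.149051)
phase 2: p=0.3273, T=0.347, ωT=1.490087, cosh=2.331418, sinh=2.106065; start (x,ẋ)=(0.312895, 1.149051) → end (x,ẋ)=(0.857262, 2.548644)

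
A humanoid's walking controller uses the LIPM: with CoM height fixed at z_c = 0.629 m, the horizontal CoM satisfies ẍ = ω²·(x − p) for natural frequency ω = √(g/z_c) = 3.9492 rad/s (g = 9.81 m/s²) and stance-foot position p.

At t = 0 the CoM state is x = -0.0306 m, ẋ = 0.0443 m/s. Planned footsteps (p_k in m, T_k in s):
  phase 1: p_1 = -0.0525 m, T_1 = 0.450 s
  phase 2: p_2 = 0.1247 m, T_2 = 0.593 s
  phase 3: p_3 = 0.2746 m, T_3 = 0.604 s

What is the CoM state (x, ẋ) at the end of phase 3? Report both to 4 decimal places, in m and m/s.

x = 0.5047, ẋ = 0.9692

phase 1: p=-0.0525, T=0.450, ωT=1.777140, cosh=3.041021, sinh=2.871900; start (x,ẋ)=(-0.030600, 0.044300) → end (x,ẋ)=(0.046314, 0.383101)
phase 2: p=0.1247, T=0.593, ωT=2.341876, cosh=5.248437, sinh=5.152289; start (x,ẋ)=(0.046314, 0.383101) → end (x,ẋ)=(0.213104, 0.415722)
phase 3: p=0.2746, T=0.604, ωT=2.385317, cosh=5.477282, sinh=5.385222; start (x,ẋ)=(0.213104, 0.415722) → end (x,ẋ)=(0.504657, 0.969170)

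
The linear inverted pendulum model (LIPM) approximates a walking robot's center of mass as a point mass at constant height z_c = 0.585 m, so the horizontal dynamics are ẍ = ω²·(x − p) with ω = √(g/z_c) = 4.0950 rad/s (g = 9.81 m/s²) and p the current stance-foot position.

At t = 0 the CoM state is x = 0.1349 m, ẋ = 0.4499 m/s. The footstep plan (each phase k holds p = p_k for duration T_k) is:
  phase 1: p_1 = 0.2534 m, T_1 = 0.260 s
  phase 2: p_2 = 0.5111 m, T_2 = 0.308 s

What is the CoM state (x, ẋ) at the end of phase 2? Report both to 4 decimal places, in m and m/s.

x = -0.0356, ẋ = -1.8483

phase 1: p=0.2534, T=0.260, ωT=1.064700, cosh=1.622400, sinh=1.277569; start (x,ẋ)=(0.134900, 0.449900) → end (x,ẋ)=(0.201507, 0.109968)
phase 2: p=0.5111, T=0.308, ωT=1.261260, cosh=1.906582, sinh=1.623285; start (x,ẋ)=(0.201507, 0.109968) → end (x,ẋ)=(-0.035573, -1.848313)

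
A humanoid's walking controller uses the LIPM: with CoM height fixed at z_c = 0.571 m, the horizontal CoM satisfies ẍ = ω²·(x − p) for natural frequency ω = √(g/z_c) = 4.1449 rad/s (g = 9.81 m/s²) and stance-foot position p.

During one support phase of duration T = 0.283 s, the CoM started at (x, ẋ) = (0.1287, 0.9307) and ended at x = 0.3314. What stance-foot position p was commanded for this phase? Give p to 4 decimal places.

p = 0.2914

ωT = 4.1449·0.283 = 1.173007; cosh(ωT) = 1.770565, sinh(ωT) = 1.461130
x(T) = p + (x₀−p)·cosh(ωT) + (ẋ₀/ω)·sinh(ωT) ⇒ p·(1 − cosh) = x(T) − x₀·cosh − (ẋ₀/ω)·sinh
numerator   = 0.3314 − (0.1287)·1.770565 − (0.9307/4.1449)·1.461130 = -0.224555
denominator = 1 − 1.770565 = -0.770565
p = -0.224555 / -0.770565 = 0.2914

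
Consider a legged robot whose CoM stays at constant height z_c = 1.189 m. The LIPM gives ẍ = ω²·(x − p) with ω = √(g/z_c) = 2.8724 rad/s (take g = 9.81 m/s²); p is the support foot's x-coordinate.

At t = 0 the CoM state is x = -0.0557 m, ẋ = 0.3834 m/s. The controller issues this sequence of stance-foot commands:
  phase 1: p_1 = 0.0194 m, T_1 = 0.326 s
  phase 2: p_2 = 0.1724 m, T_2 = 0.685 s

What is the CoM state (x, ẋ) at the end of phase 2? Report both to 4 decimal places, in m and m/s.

phase 1: p=0.0194, T=0.326, ωT=0.936402, cosh=1.471412, sinh=1.079376; start (x,ẋ)=(-0.055700, 0.383400) → end (x,ẋ)=(0.052969, 0.331299)
phase 2: p=0.1724, T=0.685, ωT=1.967594, cosh=3.646619, sinh=3.506826; start (x,ẋ)=(0.052969, 0.331299) → end (x,ẋ)=(0.141354, 0.005094)

x = 0.1414, ẋ = 0.0051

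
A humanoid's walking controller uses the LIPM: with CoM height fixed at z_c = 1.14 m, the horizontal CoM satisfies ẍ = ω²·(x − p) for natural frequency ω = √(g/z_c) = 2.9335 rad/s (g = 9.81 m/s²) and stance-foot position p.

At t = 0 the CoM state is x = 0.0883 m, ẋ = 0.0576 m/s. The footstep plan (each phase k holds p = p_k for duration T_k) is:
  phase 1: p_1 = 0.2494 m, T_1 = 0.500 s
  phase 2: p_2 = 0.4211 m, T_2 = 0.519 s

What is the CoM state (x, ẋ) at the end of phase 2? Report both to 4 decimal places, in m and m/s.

x = -1.4012, ẋ = -5.2091

phase 1: p=0.2494, T=0.500, ωT=1.466750, cosh=2.282899, sinh=2.052225; start (x,ẋ)=(0.088300, 0.057600) → end (x,ẋ)=(-0.078079, -0.838359)
phase 2: p=0.4211, T=0.519, ωT=1.522487, cosh=2.400888, sinh=2.182720; start (x,ẋ)=(-0.078079, -0.838359) → end (x,ẋ)=(-1.401168, -5.209055)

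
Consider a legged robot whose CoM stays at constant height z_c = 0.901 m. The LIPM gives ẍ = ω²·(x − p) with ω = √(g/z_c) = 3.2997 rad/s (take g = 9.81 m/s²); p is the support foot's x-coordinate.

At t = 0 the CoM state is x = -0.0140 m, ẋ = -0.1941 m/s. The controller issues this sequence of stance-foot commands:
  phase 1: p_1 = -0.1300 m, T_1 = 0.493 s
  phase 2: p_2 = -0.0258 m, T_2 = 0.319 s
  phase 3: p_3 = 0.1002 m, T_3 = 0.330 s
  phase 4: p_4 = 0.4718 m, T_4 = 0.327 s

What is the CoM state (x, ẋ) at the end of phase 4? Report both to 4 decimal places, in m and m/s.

phase 1: p=-0.1300, T=0.493, ωT=1.626752, cosh=2.641946, sinh=2.445379; start (x,ẋ)=(-0.014000, -0.194100) → end (x,ẋ)=(0.032620, 0.423204)
phase 2: p=-0.0258, T=0.319, ωT=1.052604, cosh=1.607065, sinh=1.258038; start (x,ẋ)=(0.032620, 0.423204) → end (x,ẋ)=(0.229435, 0.922626)
phase 3: p=0.1002, T=0.330, ωT=1.088901, cosh=1.653797, sinh=1.317210; start (x,ẋ)=(0.229435, 0.922626) → end (x,ẋ)=(0.682232, 2.087542)
phase 4: p=0.4718, T=0.327, ωT=1.079002, cosh=1.640838, sinh=1.300904; start (x,ẋ)=(0.682232, 2.087542) → end (x,ẋ)=(1.640097, 4.328618)

x = 1.6401, ẋ = 4.3286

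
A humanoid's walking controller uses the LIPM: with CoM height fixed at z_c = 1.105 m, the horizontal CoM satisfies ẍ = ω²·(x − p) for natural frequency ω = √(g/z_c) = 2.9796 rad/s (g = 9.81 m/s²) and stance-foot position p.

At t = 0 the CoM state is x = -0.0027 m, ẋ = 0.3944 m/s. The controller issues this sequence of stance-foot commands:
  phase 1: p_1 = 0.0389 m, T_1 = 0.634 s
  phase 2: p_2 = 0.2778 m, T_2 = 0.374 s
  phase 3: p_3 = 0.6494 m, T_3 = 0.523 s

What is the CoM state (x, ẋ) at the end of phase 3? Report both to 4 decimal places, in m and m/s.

phase 1: p=0.0389, T=0.634, ωT=1.889066, cosh=3.382202, sinh=3.230989; start (x,ẋ)=(-0.002700, 0.394400) → end (x,ẋ)=(0.325876, 0.933455)
phase 2: p=0.2778, T=0.374, ωT=1.114370, cosh=1.687885, sinh=1.359763; start (x,ẋ)=(0.325876, 0.933455) → end (x,ẋ)=(0.784936, 1.770347)
phase 3: p=0.6494, T=0.523, ωT=1.558331, cosh=2.480686, sinh=2.270199; start (x,ẋ)=(0.784936, 1.770347) → end (x,ẋ)=(2.334475, 5.308481)

x = 2.3345, ẋ = 5.3085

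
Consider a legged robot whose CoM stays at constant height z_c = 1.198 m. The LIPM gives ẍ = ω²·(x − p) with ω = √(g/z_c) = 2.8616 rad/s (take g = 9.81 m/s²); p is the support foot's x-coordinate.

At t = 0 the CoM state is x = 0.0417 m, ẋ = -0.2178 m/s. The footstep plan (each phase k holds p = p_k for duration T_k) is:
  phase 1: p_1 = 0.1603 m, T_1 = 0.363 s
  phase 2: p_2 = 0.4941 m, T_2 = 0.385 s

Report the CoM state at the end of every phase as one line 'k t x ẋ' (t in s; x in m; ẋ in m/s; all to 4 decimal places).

1 0.3630 -0.1223 -0.7657
2 0.7480 -0.8940 -3.6404

phase 1: p=0.1603, T=0.363, ωT=1.038761, cosh=1.589803, sinh=1.235910; start (x,ẋ)=(0.041700, -0.217800) → end (x,ẋ)=(-0.122317, -0.765709)
phase 2: p=0.4941, T=0.385, ωT=1.101716, cosh=1.670813, sinh=1.338513; start (x,ẋ)=(-0.122317, -0.765709) → end (x,ẋ)=(-0.893978, -3.640413)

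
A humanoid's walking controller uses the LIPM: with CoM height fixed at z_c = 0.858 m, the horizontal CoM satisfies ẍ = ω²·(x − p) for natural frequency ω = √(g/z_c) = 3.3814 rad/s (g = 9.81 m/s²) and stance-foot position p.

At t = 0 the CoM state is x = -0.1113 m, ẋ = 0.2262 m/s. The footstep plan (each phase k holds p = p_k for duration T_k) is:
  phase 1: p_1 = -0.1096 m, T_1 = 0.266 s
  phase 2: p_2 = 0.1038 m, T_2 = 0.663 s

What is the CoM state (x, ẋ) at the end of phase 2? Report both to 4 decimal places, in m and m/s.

x = -0.1590, ẋ = -0.8020

phase 1: p=-0.1096, T=0.266, ωT=0.899452, cosh=1.432524, sinh=1.025732; start (x,ẋ)=(-0.111300, 0.226200) → end (x,ẋ)=(-0.043419, 0.318141)
phase 2: p=0.1038, T=0.663, ωT=2.241868, cosh=4.758578, sinh=4.652318; start (x,ẋ)=(-0.043419, 0.318141) → end (x,ẋ)=(-0.159035, -0.802049)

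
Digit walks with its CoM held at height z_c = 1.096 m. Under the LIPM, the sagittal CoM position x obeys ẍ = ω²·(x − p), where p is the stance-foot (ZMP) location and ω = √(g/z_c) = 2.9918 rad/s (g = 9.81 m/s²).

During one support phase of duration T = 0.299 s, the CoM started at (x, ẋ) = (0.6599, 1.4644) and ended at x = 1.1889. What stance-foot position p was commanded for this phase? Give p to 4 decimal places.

p = 0.5889

ωT = 2.9918·0.299 = 0.894548; cosh(ωT) = 1.427511, sinh(ωT) = 1.018719
x(T) = p + (x₀−p)·cosh(ωT) + (ẋ₀/ω)·sinh(ωT) ⇒ p·(1 − cosh) = x(T) − x₀·cosh − (ẋ₀/ω)·sinh
numerator   = 1.1889 − (0.6599)·1.427511 − (1.4644/2.9918)·1.018719 = -0.251748
denominator = 1 − 1.427511 = -0.427511
p = -0.251748 / -0.427511 = 0.5889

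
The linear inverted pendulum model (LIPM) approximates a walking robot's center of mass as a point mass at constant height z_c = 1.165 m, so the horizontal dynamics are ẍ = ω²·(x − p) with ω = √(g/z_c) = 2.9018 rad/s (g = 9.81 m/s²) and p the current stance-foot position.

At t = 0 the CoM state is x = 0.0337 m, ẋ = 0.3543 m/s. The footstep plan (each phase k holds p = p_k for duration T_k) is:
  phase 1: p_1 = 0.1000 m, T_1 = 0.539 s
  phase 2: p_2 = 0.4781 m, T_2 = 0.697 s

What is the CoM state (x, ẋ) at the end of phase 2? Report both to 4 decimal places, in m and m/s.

phase 1: p=0.1000, T=0.539, ωT=1.564070, cosh=2.493756, sinh=2.284474; start (x,ẋ)=(0.033700, 0.354300) → end (x,ẋ)=(0.213591, 0.444029)
phase 2: p=0.4781, T=0.697, ωT=2.022555, cosh=3.844962, sinh=3.712645; start (x,ẋ)=(0.213591, 0.444029) → end (x,ẋ)=(0.029175, -1.142378)

x = 0.0292, ẋ = -1.1424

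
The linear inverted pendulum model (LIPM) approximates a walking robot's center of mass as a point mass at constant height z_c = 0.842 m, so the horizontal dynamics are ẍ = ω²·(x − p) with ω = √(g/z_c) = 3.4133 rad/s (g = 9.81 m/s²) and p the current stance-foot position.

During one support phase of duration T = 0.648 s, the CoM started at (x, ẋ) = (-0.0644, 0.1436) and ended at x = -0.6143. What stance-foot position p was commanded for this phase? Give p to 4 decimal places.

ωT = 3.4133·0.648 = 2.211818; cosh(ωT) = 4.620904, sinh(ωT) = 4.511403
x(T) = p + (x₀−p)·cosh(ωT) + (ẋ₀/ω)·sinh(ωT) ⇒ p·(1 − cosh) = x(T) − x₀·cosh − (ẋ₀/ω)·sinh
numerator   = -0.6143 − (-0.0644)·4.620904 − (0.1436/3.4133)·4.511403 = -0.506512
denominator = 1 − 4.620904 = -3.620904
p = -0.506512 / -3.620904 = 0.1399

p = 0.1399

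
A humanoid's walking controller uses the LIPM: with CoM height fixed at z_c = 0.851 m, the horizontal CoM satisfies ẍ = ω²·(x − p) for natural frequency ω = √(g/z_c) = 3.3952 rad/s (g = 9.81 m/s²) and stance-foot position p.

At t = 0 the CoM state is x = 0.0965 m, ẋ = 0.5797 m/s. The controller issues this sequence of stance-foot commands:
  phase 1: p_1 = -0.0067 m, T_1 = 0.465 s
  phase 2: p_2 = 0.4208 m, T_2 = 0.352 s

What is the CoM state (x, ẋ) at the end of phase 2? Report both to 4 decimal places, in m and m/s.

x = 1.8421, ẋ = 5.2794

phase 1: p=-0.0067, T=0.465, ωT=1.578768, cosh=2.527604, sinh=2.321375; start (x,ẋ)=(0.096500, 0.579700) → end (x,ẋ)=(0.650503, 2.278626)
phase 2: p=0.4208, T=0.352, ωT=1.195110, cosh=1.803297, sinh=1.500626; start (x,ẋ)=(0.650503, 2.278626) → end (x,ẋ)=(1.842139, 5.279356)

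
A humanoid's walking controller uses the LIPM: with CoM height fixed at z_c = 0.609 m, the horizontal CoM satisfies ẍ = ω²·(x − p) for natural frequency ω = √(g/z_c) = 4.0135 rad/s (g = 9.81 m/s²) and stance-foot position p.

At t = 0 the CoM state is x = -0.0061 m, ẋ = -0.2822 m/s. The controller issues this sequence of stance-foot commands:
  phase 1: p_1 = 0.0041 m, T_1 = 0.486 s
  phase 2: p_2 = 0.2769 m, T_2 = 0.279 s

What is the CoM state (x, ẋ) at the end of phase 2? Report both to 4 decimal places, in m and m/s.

x = -1.0517, ẋ = -4.9860

phase 1: p=0.0041, T=0.486, ωT=1.950561, cosh=3.587413, sinh=3.445219; start (x,ẋ)=(-0.006100, -0.282200) → end (x,ẋ)=(-0.274734, -1.153407)
phase 2: p=0.2769, T=0.279, ωT=1.119767, cosh=1.695247, sinh=1.368891; start (x,ẋ)=(-0.274734, -1.153407) → end (x,ẋ)=(-1.051651, -4.986014)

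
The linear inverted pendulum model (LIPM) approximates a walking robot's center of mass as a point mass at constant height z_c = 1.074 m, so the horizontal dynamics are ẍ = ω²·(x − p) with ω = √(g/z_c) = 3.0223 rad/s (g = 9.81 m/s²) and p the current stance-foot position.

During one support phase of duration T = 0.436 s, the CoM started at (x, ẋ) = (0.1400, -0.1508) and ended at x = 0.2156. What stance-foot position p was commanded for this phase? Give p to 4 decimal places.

p = -0.0219

ωT = 3.0223·0.436 = 1.317723; cosh(ωT) = 2.001325, sinh(ωT) = 1.733581
x(T) = p + (x₀−p)·cosh(ωT) + (ẋ₀/ω)·sinh(ωT) ⇒ p·(1 − cosh) = x(T) − x₀·cosh − (ẋ₀/ω)·sinh
numerator   = 0.2156 − (0.1400)·2.001325 − (-0.1508/3.0223)·1.733581 = 0.021913
denominator = 1 − 2.001325 = -1.001325
p = 0.021913 / -1.001325 = -0.0219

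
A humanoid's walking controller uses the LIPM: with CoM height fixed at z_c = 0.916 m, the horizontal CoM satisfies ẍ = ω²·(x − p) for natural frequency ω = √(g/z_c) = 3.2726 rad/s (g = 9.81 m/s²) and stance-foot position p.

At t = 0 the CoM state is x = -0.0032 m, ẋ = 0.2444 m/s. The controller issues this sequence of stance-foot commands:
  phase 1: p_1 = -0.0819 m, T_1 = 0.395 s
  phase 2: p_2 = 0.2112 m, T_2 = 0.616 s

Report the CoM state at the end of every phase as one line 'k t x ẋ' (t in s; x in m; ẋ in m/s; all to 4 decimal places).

phase 1: p=-0.0819, T=0.395, ωT=1.292677, cosh=1.958530, sinh=1.683995; start (x,ẋ)=(-0.003200, 0.244400) → end (x,ẋ)=(0.197998, 0.912384)
phase 2: p=0.2112, T=0.616, ωT=2.015922, cosh=3.820420, sinh=3.687223; start (x,ẋ)=(0.197998, 0.912384) → end (x,ẋ)=(1.188742, 3.326385)

1 0.3950 0.1980 0.9124
2 1.0110 1.1887 3.3264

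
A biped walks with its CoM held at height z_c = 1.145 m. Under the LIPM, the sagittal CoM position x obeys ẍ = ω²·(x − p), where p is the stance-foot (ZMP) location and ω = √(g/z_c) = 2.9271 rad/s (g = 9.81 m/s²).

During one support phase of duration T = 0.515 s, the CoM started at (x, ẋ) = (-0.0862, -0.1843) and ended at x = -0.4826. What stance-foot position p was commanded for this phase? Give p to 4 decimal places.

ωT = 2.9271·0.515 = 1.507456; cosh(ωT) = 2.368352, sinh(ωT) = 2.146880
x(T) = p + (x₀−p)·cosh(ωT) + (ẋ₀/ω)·sinh(ωT) ⇒ p·(1 − cosh) = x(T) − x₀·cosh − (ẋ₀/ω)·sinh
numerator   = -0.4826 − (-0.0862)·2.368352 − (-0.1843/2.9271)·2.146880 = -0.143273
denominator = 1 − 2.368352 = -1.368352
p = -0.143273 / -1.368352 = 0.1047

p = 0.1047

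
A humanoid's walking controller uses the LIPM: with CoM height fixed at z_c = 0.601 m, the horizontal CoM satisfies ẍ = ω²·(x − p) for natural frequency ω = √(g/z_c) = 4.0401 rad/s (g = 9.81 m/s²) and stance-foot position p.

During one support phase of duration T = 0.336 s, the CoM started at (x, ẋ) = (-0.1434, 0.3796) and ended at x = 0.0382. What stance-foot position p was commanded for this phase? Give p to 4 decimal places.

p = -0.1538

ωT = 4.0401·0.336 = 1.357474; cosh(ωT) = 2.071836, sinh(ωT) = 1.814526
x(T) = p + (x₀−p)·cosh(ωT) + (ẋ₀/ω)·sinh(ωT) ⇒ p·(1 − cosh) = x(T) − x₀·cosh − (ẋ₀/ω)·sinh
numerator   = 0.0382 − (-0.1434)·2.071836 − (0.3796/4.0401)·1.814526 = 0.164812
denominator = 1 − 2.071836 = -1.071836
p = 0.164812 / -1.071836 = -0.1538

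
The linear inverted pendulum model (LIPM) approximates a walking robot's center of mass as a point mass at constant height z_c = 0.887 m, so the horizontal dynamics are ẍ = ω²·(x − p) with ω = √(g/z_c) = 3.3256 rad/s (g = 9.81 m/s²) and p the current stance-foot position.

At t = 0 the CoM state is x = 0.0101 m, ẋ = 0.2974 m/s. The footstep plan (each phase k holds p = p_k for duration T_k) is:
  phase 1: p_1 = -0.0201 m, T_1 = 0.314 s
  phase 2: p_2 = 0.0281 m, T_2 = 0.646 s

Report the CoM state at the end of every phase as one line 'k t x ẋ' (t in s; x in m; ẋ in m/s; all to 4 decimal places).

1 0.3140 0.1394 0.5998
2 0.9600 1.2740 4.1703

phase 1: p=-0.0201, T=0.314, ωT=1.044238, cosh=1.596597, sinh=1.244637; start (x,ẋ)=(0.010100, 0.297400) → end (x,ẋ)=(0.139422, 0.599831)
phase 2: p=0.0281, T=0.646, ωT=2.148338, cosh=4.343638, sinh=4.226960; start (x,ẋ)=(0.139422, 0.599831) → end (x,ẋ)=(1.274049, 4.170320)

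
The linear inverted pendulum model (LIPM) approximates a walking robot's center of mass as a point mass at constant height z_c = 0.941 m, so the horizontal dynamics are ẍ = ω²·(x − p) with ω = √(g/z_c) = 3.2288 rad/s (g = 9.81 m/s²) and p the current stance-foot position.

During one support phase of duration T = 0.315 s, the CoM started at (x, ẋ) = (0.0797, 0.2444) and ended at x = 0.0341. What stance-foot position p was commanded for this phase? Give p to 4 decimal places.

p = 0.3221

ωT = 3.2288·0.315 = 1.017072; cosh(ωT) = 1.563370, sinh(ωT) = 1.201717
x(T) = p + (x₀−p)·cosh(ωT) + (ẋ₀/ω)·sinh(ωT) ⇒ p·(1 − cosh) = x(T) − x₀·cosh − (ẋ₀/ω)·sinh
numerator   = 0.0341 − (0.0797)·1.563370 − (0.2444/3.2288)·1.201717 = -0.181463
denominator = 1 − 1.563370 = -0.563370
p = -0.181463 / -0.563370 = 0.3221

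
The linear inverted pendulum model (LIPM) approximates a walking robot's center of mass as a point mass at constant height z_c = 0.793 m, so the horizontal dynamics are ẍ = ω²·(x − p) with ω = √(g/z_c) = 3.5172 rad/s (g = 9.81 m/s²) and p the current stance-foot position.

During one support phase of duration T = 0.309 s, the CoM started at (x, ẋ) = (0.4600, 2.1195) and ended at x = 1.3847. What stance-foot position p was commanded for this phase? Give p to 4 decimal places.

p = 0.2557

ωT = 3.5172·0.309 = 1.086815; cosh(ωT) = 1.651052, sinh(ωT) = 1.313763
x(T) = p + (x₀−p)·cosh(ωT) + (ẋ₀/ω)·sinh(ωT) ⇒ p·(1 − cosh) = x(T) − x₀·cosh − (ẋ₀/ω)·sinh
numerator   = 1.3847 − (0.4600)·1.651052 − (2.1195/3.5172)·1.313763 = -0.166471
denominator = 1 − 1.651052 = -0.651052
p = -0.166471 / -0.651052 = 0.2557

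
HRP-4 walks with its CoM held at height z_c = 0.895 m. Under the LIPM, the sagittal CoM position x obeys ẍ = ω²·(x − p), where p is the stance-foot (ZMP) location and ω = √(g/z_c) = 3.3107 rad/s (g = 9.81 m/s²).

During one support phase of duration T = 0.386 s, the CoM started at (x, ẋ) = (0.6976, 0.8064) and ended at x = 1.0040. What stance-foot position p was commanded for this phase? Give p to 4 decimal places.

ωT = 3.3107·0.386 = 1.277930; cosh(ωT) = 1.933908, sinh(ωT) = 1.655295
x(T) = p + (x₀−p)·cosh(ωT) + (ẋ₀/ω)·sinh(ωT) ⇒ p·(1 − cosh) = x(T) − x₀·cosh − (ẋ₀/ω)·sinh
numerator   = 1.0040 − (0.6976)·1.933908 − (0.8064/3.3107)·1.655295 = -0.748281
denominator = 1 − 1.933908 = -0.933908
p = -0.748281 / -0.933908 = 0.8012

p = 0.8012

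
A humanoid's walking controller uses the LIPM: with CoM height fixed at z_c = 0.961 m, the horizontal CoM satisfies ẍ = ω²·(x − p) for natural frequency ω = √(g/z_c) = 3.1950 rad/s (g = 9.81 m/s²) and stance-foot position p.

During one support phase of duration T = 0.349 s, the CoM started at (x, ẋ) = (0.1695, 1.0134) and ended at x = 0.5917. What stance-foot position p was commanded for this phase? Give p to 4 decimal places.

p = 0.1832

ωT = 3.1950·0.349 = 1.115055; cosh(ωT) = 1.688817, sinh(ωT) = 1.360919
x(T) = p + (x₀−p)·cosh(ωT) + (ẋ₀/ω)·sinh(ωT) ⇒ p·(1 − cosh) = x(T) − x₀·cosh − (ẋ₀/ω)·sinh
numerator   = 0.5917 − (0.1695)·1.688817 − (1.0134/3.1950)·1.360919 = -0.126215
denominator = 1 − 1.688817 = -0.688817
p = -0.126215 / -0.688817 = 0.1832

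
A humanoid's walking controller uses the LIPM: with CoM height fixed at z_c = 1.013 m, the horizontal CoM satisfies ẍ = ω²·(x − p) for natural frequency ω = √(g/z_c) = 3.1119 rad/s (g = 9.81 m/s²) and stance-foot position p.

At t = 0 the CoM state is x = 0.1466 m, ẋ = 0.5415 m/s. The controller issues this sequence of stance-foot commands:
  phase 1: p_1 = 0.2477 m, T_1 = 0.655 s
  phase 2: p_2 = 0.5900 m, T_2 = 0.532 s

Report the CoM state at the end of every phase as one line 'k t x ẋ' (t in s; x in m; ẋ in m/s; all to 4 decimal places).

1 0.6550 0.5097 0.9267
2 1.1870 1.1232 1.8840

phase 1: p=0.2477, T=0.655, ωT=2.038295, cosh=3.903877, sinh=3.773627; start (x,ẋ)=(0.146600, 0.541500) → end (x,ẋ)=(0.509665, 0.926717)
phase 2: p=0.5900, T=0.532, ωT=1.655531, cosh=2.713425, sinh=2.522434; start (x,ẋ)=(0.509665, 0.926717) → end (x,ẋ)=(1.123192, 1.883980)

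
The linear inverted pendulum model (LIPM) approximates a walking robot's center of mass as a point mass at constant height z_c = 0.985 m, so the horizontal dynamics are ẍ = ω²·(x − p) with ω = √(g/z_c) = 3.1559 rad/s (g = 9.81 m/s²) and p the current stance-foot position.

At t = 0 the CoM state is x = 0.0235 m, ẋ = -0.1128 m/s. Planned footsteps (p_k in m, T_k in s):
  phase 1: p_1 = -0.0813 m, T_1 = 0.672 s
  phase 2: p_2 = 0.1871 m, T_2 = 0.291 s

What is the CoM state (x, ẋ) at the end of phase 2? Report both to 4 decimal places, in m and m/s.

x = 0.5219, ẋ = 1.3735

phase 1: p=-0.0813, T=0.672, ωT=2.120765, cosh=4.228726, sinh=4.108786; start (x,ẋ)=(0.023500, -0.112800) → end (x,ẋ)=(0.215012, 0.881933)
phase 2: p=0.1871, T=0.291, ωT=0.918367, cosh=1.452183, sinh=1.053013; start (x,ẋ)=(0.215012, 0.881933) → end (x,ẋ)=(0.521903, 1.373484)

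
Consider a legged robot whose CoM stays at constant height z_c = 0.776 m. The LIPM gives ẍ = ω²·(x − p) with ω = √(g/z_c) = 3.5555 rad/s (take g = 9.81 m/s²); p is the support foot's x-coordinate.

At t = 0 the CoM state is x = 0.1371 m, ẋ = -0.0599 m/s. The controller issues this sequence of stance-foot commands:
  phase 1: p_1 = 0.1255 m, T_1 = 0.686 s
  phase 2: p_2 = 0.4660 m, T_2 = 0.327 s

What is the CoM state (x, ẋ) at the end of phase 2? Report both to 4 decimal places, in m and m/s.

x = -0.2276, ẋ = -2.0902

phase 1: p=0.1255, T=0.686, ωT=2.439073, cosh=5.774826, sinh=5.687584; start (x,ẋ)=(0.137100, -0.059900) → end (x,ẋ)=(0.096668, -0.111334)
phase 2: p=0.4660, T=0.327, ωT=1.162648, cosh=1.755525, sinh=1.442868; start (x,ẋ)=(0.096668, -0.111334) → end (x,ẋ)=(-0.227552, -2.090165)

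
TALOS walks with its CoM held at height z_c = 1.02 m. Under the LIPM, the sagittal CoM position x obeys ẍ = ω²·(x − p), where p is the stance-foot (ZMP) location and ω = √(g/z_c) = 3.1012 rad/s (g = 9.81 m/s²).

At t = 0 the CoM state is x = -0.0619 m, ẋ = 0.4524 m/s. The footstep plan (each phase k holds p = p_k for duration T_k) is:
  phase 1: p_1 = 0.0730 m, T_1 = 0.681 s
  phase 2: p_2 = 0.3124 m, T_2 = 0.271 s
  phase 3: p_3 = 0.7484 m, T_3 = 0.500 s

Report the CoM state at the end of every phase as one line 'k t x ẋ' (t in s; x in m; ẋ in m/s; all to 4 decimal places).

1 0.6810 0.1014 0.1934
2 0.9520 0.0812 -0.3513
3 1.4520 -1.1502 -5.5234

phase 1: p=0.0730, T=0.681, ωT=2.111917, cosh=4.192538, sinh=4.071532; start (x,ẋ)=(-0.061900, 0.452400) → end (x,ẋ)=(0.101378, 0.193371)
phase 2: p=0.3124, T=0.271, ωT=0.840425, cosh=1.374440, sinh=0.942913; start (x,ẋ)=(0.101378, 0.193371) → end (x,ẋ)=(0.081157, -0.351286)
phase 3: p=0.7484, T=0.500, ωT=1.550600, cosh=2.463209, sinh=2.251089; start (x,ẋ)=(0.081157, -0.351286) → end (x,ẋ)=(-1.150150, -5.523368)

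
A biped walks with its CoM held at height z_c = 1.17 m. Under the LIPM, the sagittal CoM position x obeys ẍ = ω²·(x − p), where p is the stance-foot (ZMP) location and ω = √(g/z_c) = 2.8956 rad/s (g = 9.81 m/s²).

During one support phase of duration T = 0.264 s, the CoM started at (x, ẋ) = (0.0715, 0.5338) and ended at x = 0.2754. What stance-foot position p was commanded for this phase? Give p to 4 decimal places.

ωT = 2.8956·0.264 = 0.764438; cosh(ωT) = 1.306692, sinh(ωT) = 0.841096
x(T) = p + (x₀−p)·cosh(ωT) + (ẋ₀/ω)·sinh(ωT) ⇒ p·(1 − cosh) = x(T) − x₀·cosh − (ẋ₀/ω)·sinh
numerator   = 0.2754 − (0.0715)·1.306692 − (0.5338/2.8956)·0.841096 = 0.026917
denominator = 1 − 1.306692 = -0.306692
p = 0.026917 / -0.306692 = -0.0878

p = -0.0878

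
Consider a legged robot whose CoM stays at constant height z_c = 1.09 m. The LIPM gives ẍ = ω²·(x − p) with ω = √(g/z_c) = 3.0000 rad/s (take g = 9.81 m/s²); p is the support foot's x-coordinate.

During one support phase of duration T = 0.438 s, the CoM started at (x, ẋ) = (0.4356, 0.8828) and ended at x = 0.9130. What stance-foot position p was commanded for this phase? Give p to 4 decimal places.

p = 0.4663

ωT = 3.0000·0.438 = 1.314000; cosh(ωT) = 1.994886, sinh(ωT) = 1.726143
x(T) = p + (x₀−p)·cosh(ωT) + (ẋ₀/ω)·sinh(ωT) ⇒ p·(1 − cosh) = x(T) − x₀·cosh − (ẋ₀/ω)·sinh
numerator   = 0.9130 − (0.4356)·1.994886 − (0.8828/3.0000)·1.726143 = -0.463918
denominator = 1 − 1.994886 = -0.994886
p = -0.463918 / -0.994886 = 0.4663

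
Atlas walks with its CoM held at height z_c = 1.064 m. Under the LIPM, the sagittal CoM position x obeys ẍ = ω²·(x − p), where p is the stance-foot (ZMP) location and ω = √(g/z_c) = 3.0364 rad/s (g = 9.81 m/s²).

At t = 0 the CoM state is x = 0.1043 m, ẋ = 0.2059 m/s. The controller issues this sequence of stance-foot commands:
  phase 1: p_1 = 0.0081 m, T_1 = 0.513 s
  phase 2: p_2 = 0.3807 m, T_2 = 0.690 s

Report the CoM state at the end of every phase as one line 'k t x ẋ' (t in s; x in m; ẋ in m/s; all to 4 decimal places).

1 0.5130 0.4004 1.1731
2 1.2030 2.0081 5.0785

phase 1: p=0.0081, T=0.513, ωT=1.557673, cosh=2.479193, sinh=2.268568; start (x,ẋ)=(0.104300, 0.205900) → end (x,ẋ)=(0.400431, 1.173118)
phase 2: p=0.3807, T=0.690, ωT=2.095116, cosh=4.124720, sinh=4.001664; start (x,ẋ)=(0.400431, 1.173118) → end (x,ẋ)=(2.008136, 5.078533)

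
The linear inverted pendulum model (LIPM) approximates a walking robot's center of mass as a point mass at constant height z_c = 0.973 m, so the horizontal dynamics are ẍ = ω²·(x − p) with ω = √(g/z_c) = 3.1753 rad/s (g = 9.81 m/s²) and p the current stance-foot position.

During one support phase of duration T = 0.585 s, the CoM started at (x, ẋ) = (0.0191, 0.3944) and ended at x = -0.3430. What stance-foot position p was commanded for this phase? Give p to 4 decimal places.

p = 0.3479

ωT = 3.1753·0.585 = 1.857550; cosh(ωT) = 3.282038, sinh(ωT) = 3.125983
x(T) = p + (x₀−p)·cosh(ωT) + (ẋ₀/ω)·sinh(ωT) ⇒ p·(1 − cosh) = x(T) − x₀·cosh − (ẋ₀/ω)·sinh
numerator   = -0.3430 − (0.0191)·3.282038 − (0.3944/3.1753)·3.125983 = -0.793961
denominator = 1 − 3.282038 = -2.282038
p = -0.793961 / -2.282038 = 0.3479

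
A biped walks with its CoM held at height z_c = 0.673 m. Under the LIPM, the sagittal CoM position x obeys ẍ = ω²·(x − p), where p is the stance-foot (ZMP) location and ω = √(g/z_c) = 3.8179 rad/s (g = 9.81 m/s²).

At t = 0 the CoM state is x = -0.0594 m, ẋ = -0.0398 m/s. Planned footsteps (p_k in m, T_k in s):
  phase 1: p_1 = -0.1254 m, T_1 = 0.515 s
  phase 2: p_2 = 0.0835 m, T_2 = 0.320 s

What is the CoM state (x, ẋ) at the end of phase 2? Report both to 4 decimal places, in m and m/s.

x = 0.3734, ẋ = 1.3299

phase 1: p=-0.1254, T=0.515, ωT=1.966218, cosh=3.641798, sinh=3.501813; start (x,ẋ)=(-0.059400, -0.039800) → end (x,ẋ)=(0.078454, 0.737448)
phase 2: p=0.0835, T=0.320, ωT=1.221728, cosh=1.843883, sinh=1.549163; start (x,ẋ)=(0.078454, 0.737448) → end (x,ẋ)=(0.373425, 1.329922)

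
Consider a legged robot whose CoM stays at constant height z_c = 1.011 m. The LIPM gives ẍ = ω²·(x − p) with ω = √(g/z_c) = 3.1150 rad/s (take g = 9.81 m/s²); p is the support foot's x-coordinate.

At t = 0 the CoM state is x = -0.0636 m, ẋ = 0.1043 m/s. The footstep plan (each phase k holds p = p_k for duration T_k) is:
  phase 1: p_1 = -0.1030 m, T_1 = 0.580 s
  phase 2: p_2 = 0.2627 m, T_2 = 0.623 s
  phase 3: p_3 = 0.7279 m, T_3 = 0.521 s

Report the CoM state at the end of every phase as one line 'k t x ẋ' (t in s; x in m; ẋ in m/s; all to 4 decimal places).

phase 1: p=-0.1030, T=0.580, ωT=1.806700, cosh=3.127256, sinh=2.963061; start (x,ẋ)=(-0.063600, 0.104300) → end (x,ẋ)=(0.119426, 0.689832)
phase 2: p=0.2627, T=0.623, ωT=1.940645, cosh=3.553426, sinh=3.409815; start (x,ẋ)=(0.119426, 0.689832) → end (x,ẋ)=(0.508708, 0.929477)
phase 3: p=0.7279, T=0.521, ωT=1.622915, cosh=2.632582, sinh=2.435259; start (x,ẋ)=(0.508708, 0.929477) → end (x,ẋ)=(0.877511, 0.784174)

1 0.5800 0.1194 0.6898
2 1.2030 0.5087 0.9295
3 1.7240 0.8775 0.7842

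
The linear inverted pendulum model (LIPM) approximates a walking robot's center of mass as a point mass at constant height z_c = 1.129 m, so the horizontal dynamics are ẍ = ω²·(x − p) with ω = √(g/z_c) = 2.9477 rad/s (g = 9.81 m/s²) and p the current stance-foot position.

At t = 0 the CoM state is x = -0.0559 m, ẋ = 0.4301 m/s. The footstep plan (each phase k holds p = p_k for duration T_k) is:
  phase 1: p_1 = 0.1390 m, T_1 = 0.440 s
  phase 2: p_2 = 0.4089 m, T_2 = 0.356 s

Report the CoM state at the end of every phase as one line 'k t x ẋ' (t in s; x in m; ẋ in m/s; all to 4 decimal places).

phase 1: p=0.1390, T=0.440, ωT=1.296988, cosh=1.965808, sinh=1.692454; start (x,ẋ)=(-0.055900, 0.430100) → end (x,ẋ)=(0.002811, -0.126832)
phase 2: p=0.4089, T=0.356, ωT=1.049381, cosh=1.603019, sinh=1.252864; start (x,ẋ)=(0.002811, -0.126832) → end (x,ẋ)=(-0.295977, -1.703030)

1 0.4400 0.0028 -0.1268
2 0.7960 -0.2960 -1.7030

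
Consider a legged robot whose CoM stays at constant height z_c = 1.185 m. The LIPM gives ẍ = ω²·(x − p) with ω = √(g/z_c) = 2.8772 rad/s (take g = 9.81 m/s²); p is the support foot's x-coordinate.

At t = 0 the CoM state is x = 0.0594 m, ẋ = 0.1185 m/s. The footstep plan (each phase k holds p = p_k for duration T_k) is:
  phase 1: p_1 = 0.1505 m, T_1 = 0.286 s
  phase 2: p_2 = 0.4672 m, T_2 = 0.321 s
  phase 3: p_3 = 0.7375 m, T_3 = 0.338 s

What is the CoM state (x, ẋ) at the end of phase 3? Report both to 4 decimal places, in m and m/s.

x = -1.1322, ẋ = -4.9234

phase 1: p=0.1505, T=0.286, ωT=0.822879, cosh=1.358106, sinh=0.918941; start (x,ẋ)=(0.059400, 0.118500) → end (x,ẋ)=(0.064624, -0.079931)
phase 2: p=0.4672, T=0.321, ωT=0.923581, cosh=1.457694, sinh=1.060599; start (x,ẋ)=(0.064624, -0.079931) → end (x,ẋ)=(-0.149097, -1.344998)
phase 3: p=0.7375, T=0.338, ωT=0.972494, cosh=1.511335, sinh=1.133196; start (x,ẋ)=(-0.149097, -1.344998) → end (x,ẋ)=(-1.132177, -4.923430)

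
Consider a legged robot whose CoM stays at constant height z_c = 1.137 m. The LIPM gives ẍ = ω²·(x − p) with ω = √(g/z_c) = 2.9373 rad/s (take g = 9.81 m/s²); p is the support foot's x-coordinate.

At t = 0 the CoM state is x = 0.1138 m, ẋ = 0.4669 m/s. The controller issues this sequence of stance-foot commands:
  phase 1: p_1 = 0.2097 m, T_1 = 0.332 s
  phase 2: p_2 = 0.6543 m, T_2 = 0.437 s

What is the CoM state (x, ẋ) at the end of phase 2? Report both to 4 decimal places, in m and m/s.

phase 1: p=0.2097, T=0.332, ωT=0.975184, cosh=1.514389, sinh=1.137265; start (x,ẋ)=(0.113800, 0.466900) → end (x,ẋ)=(0.245245, 0.386715)
phase 2: p=0.6543, T=0.437, ωT=1.283600, cosh=1.943325, sinh=1.666287; start (x,ẋ)=(0.245245, 0.386715) → end (x,ẋ)=(0.078750, -1.250560)

x = 0.0788, ẋ = -1.2506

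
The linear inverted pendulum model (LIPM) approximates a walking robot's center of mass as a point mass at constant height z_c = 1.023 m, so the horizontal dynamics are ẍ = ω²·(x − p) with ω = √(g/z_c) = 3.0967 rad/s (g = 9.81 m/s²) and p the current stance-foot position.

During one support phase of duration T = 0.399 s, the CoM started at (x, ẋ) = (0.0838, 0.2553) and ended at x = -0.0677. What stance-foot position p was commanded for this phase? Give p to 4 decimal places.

p = 0.4088

ωT = 3.0967·0.399 = 1.235583; cosh(ωT) = 1.865525, sinh(ωT) = 1.574860
x(T) = p + (x₀−p)·cosh(ωT) + (ẋ₀/ω)·sinh(ωT) ⇒ p·(1 − cosh) = x(T) − x₀·cosh − (ẋ₀/ω)·sinh
numerator   = -0.0677 − (0.0838)·1.865525 − (0.2553/3.0967)·1.574860 = -0.353867
denominator = 1 − 1.865525 = -0.865525
p = -0.353867 / -0.865525 = 0.4088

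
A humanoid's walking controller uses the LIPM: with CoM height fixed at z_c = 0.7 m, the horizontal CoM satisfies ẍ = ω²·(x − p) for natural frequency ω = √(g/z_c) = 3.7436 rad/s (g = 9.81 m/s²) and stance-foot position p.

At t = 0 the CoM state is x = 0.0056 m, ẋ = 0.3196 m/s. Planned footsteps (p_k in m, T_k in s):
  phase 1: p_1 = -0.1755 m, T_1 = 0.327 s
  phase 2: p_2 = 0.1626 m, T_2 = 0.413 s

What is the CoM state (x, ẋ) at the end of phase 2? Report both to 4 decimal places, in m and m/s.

x = 1.4630, ẋ = 5.1155

phase 1: p=-0.1755, T=0.327, ωT=1.224157, cosh=1.847652, sinh=1.553646; start (x,ẋ)=(0.005600, 0.319600) → end (x,ẋ)=(0.291748, 1.643829)
phase 2: p=0.1626, T=0.413, ωT=1.546107, cosh=2.453120, sinh=2.240044; start (x,ẋ)=(0.291748, 1.643829) → end (x,ẋ)=(1.463028, 5.115524)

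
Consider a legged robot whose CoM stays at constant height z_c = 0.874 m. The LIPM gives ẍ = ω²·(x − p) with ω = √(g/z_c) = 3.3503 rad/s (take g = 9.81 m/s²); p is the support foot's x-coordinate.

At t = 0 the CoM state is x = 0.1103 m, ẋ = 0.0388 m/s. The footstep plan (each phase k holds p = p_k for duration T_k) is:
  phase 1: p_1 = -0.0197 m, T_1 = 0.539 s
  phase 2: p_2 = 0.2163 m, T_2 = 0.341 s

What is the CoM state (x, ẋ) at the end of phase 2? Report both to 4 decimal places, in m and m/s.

phase 1: p=-0.0197, T=0.539, ωT=1.805812, cosh=3.124625, sinh=2.960284; start (x,ẋ)=(0.110300, 0.038800) → end (x,ẋ)=(0.420784, 1.410554)
phase 2: p=0.2163, T=0.341, ωT=1.142452, cosh=1.726741, sinh=1.407705; start (x,ẋ)=(0.420784, 1.410554) → end (x,ẋ)=(1.162068, 3.400058)

x = 1.1621, ẋ = 3.4001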